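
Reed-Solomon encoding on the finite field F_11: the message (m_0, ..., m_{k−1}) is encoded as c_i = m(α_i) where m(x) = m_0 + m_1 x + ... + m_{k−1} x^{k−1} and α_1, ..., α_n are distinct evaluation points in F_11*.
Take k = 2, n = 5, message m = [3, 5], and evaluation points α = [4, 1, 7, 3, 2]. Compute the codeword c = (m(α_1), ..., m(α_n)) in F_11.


c = [1, 8, 5, 7, 2]

Message polynomial: m(x) = 3 + 5·x (mod 11).
For each evaluation point α_i, compute m(α_i) mod 11:
  α_1 = 4: Horner steps 5 → 1, so m(4) = 1.
  α_2 = 1: Horner steps 5 → 8, so m(1) = 8.
  α_3 = 7: Horner steps 5 → 5, so m(7) = 5.
  α_4 = 3: Horner steps 5 → 7, so m(3) = 7.
  α_5 = 2: Horner steps 5 → 2, so m(2) = 2.
Codeword c = [1, 8, 5, 7, 2] ∈ F_11^5.


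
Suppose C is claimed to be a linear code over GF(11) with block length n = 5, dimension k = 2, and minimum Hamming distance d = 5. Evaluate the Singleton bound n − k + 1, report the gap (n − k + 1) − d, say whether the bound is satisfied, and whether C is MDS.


Singleton RHS = n − k + 1 = 4, slack = -1, bound violated (no such code; not MDS).

Singleton bound: d ≤ n − k + 1.
Here n = 5, k = 2, so n − k + 1 = 4.
Given d = 5, check d ≤ 4: NO.
Slack = (n − k + 1) − d = -1.
The slack is negative: d = 5 exceeds n − k + 1 = 4 by 1, so the Singleton bound is violated and no linear [5, 2, 5]_11 code can exist. In particular it is not MDS (MDS requires d = n − k + 1 exactly).
Description: the claimed parameters are [5, 2, 5]_11; such a code would be impossible (violates the Singleton bound).


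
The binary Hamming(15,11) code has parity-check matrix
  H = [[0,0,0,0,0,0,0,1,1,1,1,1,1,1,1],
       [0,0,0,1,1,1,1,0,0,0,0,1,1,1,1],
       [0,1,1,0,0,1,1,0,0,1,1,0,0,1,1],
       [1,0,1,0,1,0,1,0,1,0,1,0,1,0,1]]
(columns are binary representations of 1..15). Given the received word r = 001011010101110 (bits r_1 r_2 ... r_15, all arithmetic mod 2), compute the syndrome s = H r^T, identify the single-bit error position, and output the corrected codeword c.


s = (1, 1, 0, 1)^T, error position = 13, corrected codeword c = 001011010101010

Compute s = H r^T mod 2 one row at a time:
  s_1 = 1 + 0 + 1 + 0 + 1 + 1 + 1 + 0 = 5 ≡ 1 (mod 2).
  s_2 = 0 + 1 + 1 + 0 + 1 + 1 + 1 + 0 = 5 ≡ 1 (mod 2).
  s_3 = 0 + 1 + 1 + 0 + 1 + 0 + 1 + 0 = 4 ≡ 0 (mod 2).
  s_4 = 0 + 1 + 1 + 0 + 0 + 0 + 1 + 0 = 3 ≡ 1 (mod 2).
s = (1, 1, 0, 1)^T — this equals column 13 of H (binary 1101), so error is at position 13.
Correct: flip bit 13 of r = 001011010101110 to get c = 001011010101010.


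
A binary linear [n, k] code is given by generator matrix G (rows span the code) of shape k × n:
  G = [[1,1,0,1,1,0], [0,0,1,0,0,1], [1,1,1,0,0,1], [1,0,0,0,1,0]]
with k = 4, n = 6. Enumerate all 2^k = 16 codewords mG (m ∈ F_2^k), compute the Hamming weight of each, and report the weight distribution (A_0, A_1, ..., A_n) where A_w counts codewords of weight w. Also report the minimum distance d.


Weight distribution: A_0 = 1, A_2 = 7, A_4 = 7, A_6 = 1. Minimum distance d = 2.

Enumerate all 2^4 = 16 messages m ∈ F_2^4.
For each, compute codeword c = mG in F_2^6, then tally its weight.
  m = 0000 → c = 000000, weight = 0.
  m = 1000 → c = 110110, weight = 4.
  m = 0100 → c = 001001, weight = 2.
  m = 1100 → c = 111111, weight = 6.
  m = 0010 → c = 111001, weight = 4.
  m = 1010 → c = 001111, weight = 4.
  m = 0110 → c = 110000, weight = 2.
  m = 1110 → c = 000110, weight = 2.
  m = 0001 → c = 100010, weight = 2.
  m = 1001 → c = 010100, weight = 2.
  m = 0101 → c = 101011, weight = 4.
  m = 1101 → c = 011101, weight = 4.
  m = 0011 → c = 011011, weight = 4.
  m = 1011 → c = 101101, weight = 4.
  m = 0111 → c = 010010, weight = 2.
  m = 1111 → c = 100100, weight = 2.
Tally weights:
  weight 0: 1 codewords.
  weight 2: 7 codewords.
  weight 4: 7 codewords.
  weight 6: 1 codewords.
Minimum distance d = smallest w > 0 with A_w > 0 = 2.
Sanity: Σ A_w = 16 = 2^4 = 16 ✓.


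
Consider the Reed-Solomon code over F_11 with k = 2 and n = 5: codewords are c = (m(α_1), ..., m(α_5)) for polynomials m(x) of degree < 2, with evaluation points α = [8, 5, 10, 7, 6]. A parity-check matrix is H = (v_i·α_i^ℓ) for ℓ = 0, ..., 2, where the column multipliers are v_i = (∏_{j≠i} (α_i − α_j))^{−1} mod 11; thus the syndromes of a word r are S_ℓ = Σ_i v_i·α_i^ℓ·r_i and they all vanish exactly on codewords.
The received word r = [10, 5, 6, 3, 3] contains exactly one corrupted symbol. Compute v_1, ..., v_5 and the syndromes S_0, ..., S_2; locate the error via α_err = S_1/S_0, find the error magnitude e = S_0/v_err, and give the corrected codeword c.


S = (4, 6, 9), error at position 4, error magnitude e = 2, c = [10, 5, 6, 1, 3].

Step 1: column multipliers v_i = (∏_{j≠i}(α_i − α_j))^{−1} mod 11.
  i = 1 (α = 8): (8−5)(8−10)(8−7)(8−6) = 3·(−2)·1·2 = −12 ≡ 10, so v_1 = 10^{−1} = 10 (mod 11).
  i = 2 (α = 5): (5−8)(5−10)(5−7)(5−6) = (−3)·(−5)·(−2)·(−1) = 30 ≡ 8, so v_2 = 8^{−1} = 7 (mod 11).
  i = 3 (α = 10): (10−8)(10−5)(10−7)(10−6) = 2·5·3·4 = 120 ≡ 10, so v_3 = 10^{−1} = 10 (mod 11).
  i = 4 (α = 7): (7−8)(7−5)(7−10)(7−6) = (−1)·2·(−3)·1 = 6 ≡ 6, so v_4 = 6^{−1} = 2 (mod 11).
  i = 5 (α = 6): (6−8)(6−5)(6−10)(6−7) = (−2)·1·(−4)·(−1) = −8 ≡ 3, so v_5 = 3^{−1} = 4 (mod 11).
  v = [10, 7, 10, 2, 4].
Step 2: syndromes of r = [10, 5, 6, 3, 3] (all sums mod 11).
  S_0 = Σ v_i r_i = 10·10 + 7·5 + 10·6 + 2·3 + 4·3 = 213 ≡ 4.
  S_1 = Σ v_i α_i r_i = 10·8·10 + 7·5·5 + 10·10·6 + 2·7·3 + 4·6·3 = 1689 ≡ 6.
  α_i^2 mod 11 = [9, 3, 1, 5, 3].
  S_2 = Σ v_i α_i^2 r_i = 10·9·10 + 7·3·5 + 10·1·6 + 2·5·3 + 4·3·3 = 1131 ≡ 9.
  S = (4, 6, 9) ≠ 0, so r is not a codeword (an error is present).
Step 3: locate the error. For a single error e at position i, S_ℓ = v_i·e·α_i^ℓ, so α_err = S_1/S_0.
  S_0^{−1} = 4^{−1} = 3 (mod 11), so α_err = 6·3 = 18 ≡ 7 = α_4. Error position i = 4.
  Consistency check: S_2/S_1 = 9·2 = 18 ≡ 7 = α_err ✓ (single-error assumption holds).
Step 4: error magnitude e = S_0/v_4 = S_0·∏_{j≠4}(α_4 − α_j) = 4·6 = 24 ≡ 2 (mod 11).
Step 5: correct position 4: c_4 = r_4 − e = 3 − 2 ≡ 1 (mod 11). Hence c = [10, 5, 6, 1, 3].
  Check: interpolating c through the α_i gives m(x) = 4 + 9·x (degree < 2) with m(α_i) = c_i for every i, so c is indeed a codeword.


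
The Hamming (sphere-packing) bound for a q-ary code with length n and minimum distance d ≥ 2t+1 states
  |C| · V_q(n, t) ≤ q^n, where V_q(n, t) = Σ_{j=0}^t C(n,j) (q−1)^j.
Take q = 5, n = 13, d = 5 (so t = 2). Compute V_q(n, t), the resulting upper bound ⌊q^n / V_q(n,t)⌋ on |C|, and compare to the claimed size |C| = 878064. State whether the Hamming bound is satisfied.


V_q(n, t) = 1301, q^n = 1220703125, Hamming bound = 938280, |C| = 878064 ≤ bound (satisfied).

Step 1: Compute V_q(n, t) = Σ_{j=0}^2 C(n, j) (q−1)^j.
  j = 0: C(13,0)·(4)^0 = 1·1 = 1.
  j = 1: C(13,1)·(4)^1 = 13·4 = 52.
  j = 2: C(13,2)·(4)^2 = 78·16 = 1248.
  V_q(n, t) = 1 + 52 + 1248 = 1301.
Step 2: q^n = 5^13 = 1220703125.
Step 3: Hamming bound ⌊q^n / V_q(n,t)⌋ = ⌊1220703125/1301⌋ = 938280.
Step 4: Compare |C| = 878064 to 938280: satisfied.
The claimed |C| lies below the Hamming bound.


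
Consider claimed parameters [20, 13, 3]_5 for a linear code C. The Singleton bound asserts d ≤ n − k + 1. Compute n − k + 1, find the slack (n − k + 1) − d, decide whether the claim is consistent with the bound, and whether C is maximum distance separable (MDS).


Singleton RHS = n − k + 1 = 8, slack = 5, bound satisfied, not MDS.

Singleton bound: d ≤ n − k + 1.
Here n = 20, k = 13, so n − k + 1 = 8.
Given d = 3, check d ≤ 8: YES.
Slack = (n − k + 1) − d = 5.
The code is NOT MDS (slack = 5 > 0).
Description: the claimed parameters are [20, 13, 3]_5; such a code would be non-MDS.


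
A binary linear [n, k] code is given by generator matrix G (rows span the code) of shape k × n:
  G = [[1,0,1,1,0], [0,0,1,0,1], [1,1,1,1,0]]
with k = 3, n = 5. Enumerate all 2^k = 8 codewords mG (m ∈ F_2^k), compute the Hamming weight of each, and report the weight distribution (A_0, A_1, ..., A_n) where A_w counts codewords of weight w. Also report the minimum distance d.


Weight distribution: A_0 = 1, A_1 = 1, A_2 = 1, A_3 = 3, A_4 = 2. Minimum distance d = 1.

Enumerate all 2^3 = 8 messages m ∈ F_2^3.
For each, compute codeword c = mG in F_2^5, then tally its weight.
  m = 000 → c = 00000, weight = 0.
  m = 100 → c = 10110, weight = 3.
  m = 010 → c = 00101, weight = 2.
  m = 110 → c = 10011, weight = 3.
  m = 001 → c = 11110, weight = 4.
  m = 101 → c = 01000, weight = 1.
  m = 011 → c = 11011, weight = 4.
  m = 111 → c = 01101, weight = 3.
Tally weights:
  weight 0: 1 codewords.
  weight 1: 1 codewords.
  weight 2: 1 codewords.
  weight 3: 3 codewords.
  weight 4: 2 codewords.
Minimum distance d = smallest w > 0 with A_w > 0 = 1.
Sanity: Σ A_w = 8 = 2^3 = 8 ✓.


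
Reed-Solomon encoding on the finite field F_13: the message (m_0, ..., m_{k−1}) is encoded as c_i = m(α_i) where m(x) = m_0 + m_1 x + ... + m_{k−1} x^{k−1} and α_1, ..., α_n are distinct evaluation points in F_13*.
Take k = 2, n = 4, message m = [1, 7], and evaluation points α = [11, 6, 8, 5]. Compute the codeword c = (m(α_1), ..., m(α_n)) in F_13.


c = [0, 4, 5, 10]

Message polynomial: m(x) = 1 + 7·x (mod 13).
For each evaluation point α_i, compute m(α_i) mod 13:
  α_1 = 11: Horner steps 7 → 0, so m(11) = 0.
  α_2 = 6: Horner steps 7 → 4, so m(6) = 4.
  α_3 = 8: Horner steps 7 → 5, so m(8) = 5.
  α_4 = 5: Horner steps 7 → 10, so m(5) = 10.
Codeword c = [0, 4, 5, 10] ∈ F_13^4.


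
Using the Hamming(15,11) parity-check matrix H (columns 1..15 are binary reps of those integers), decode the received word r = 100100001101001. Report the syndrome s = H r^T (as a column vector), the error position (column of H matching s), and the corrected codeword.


s = (0, 1, 0, 1)^T, error position = 5, corrected codeword c = 100110001101001

Compute s = H r^T mod 2 one row at a time:
  s_1 = 0 + 1 + 1 + 0 + 1 + 0 + 0 + 1 = 4 ≡ 0 (mod 2).
  s_2 = 1 + 0 + 0 + 0 + 1 + 0 + 0 + 1 = 3 ≡ 1 (mod 2).
  s_3 = 0 + 0 + 0 + 0 + 1 + 0 + 0 + 1 = 2 ≡ 0 (mod 2).
  s_4 = 1 + 0 + 0 + 0 + 1 + 0 + 0 + 1 = 3 ≡ 1 (mod 2).
s = (0, 1, 0, 1)^T — this equals column 5 of H (binary 0101), so error is at position 5.
Correct: flip bit 5 of r = 100100001101001 to get c = 100110001101001.


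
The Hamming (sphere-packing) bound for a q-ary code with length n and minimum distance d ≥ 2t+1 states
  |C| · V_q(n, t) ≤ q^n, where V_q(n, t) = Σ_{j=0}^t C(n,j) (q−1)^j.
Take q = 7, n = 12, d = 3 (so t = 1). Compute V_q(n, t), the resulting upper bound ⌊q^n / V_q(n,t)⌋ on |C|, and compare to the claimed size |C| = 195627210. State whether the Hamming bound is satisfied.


V_q(n, t) = 73, q^n = 13841287201, Hamming bound = 189606673, |C| = 195627210 > bound (violated).

Step 1: Compute V_q(n, t) = Σ_{j=0}^1 C(n, j) (q−1)^j.
  j = 0: C(12,0)·(6)^0 = 1·1 = 1.
  j = 1: C(12,1)·(6)^1 = 12·6 = 72.
  V_q(n, t) = 1 + 72 = 73.
Step 2: q^n = 7^12 = 13841287201.
Step 3: Hamming bound ⌊q^n / V_q(n,t)⌋ = ⌊13841287201/73⌋ = 189606673.
Step 4: Compare |C| = 195627210 to 189606673: violated.
The claimed |C| lies above the Hamming bound, so no 7-ary code of length 12 with d ≥ 3 can have 195627210 codewords.


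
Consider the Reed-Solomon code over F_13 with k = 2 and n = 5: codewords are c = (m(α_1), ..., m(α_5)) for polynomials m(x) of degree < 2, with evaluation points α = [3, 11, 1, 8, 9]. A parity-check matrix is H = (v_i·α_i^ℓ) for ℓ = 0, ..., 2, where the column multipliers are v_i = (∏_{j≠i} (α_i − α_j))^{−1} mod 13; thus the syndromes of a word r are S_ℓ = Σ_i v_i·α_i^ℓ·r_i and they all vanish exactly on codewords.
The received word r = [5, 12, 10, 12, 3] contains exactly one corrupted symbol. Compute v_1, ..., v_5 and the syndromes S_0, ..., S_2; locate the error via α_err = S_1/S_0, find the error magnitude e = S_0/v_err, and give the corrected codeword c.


S = (12, 2, 9), error at position 2, error magnitude e = 1, c = [5, 11, 10, 12, 3].

Step 1: column multipliers v_i = (∏_{j≠i}(α_i − α_j))^{−1} mod 13.
  i = 1 (α = 3): (3−11)(3−1)(3−8)(3−9) = (−8)·2·(−5)·(−6) = −480 ≡ 1, so v_1 = 1^{−1} = 1 (mod 13).
  i = 2 (α = 11): (11−3)(11−1)(11−8)(11−9) = 8·10·3·2 = 480 ≡ 12, so v_2 = 12^{−1} = 12 (mod 13).
  i = 3 (α = 1): (1−3)(1−11)(1−8)(1−9) = (−2)·(−10)·(−7)·(−8) = 1120 ≡ 2, so v_3 = 2^{−1} = 7 (mod 13).
  i = 4 (α = 8): (8−3)(8−11)(8−1)(8−9) = 5·(−3)·7·(−1) = 105 ≡ 1, so v_4 = 1^{−1} = 1 (mod 13).
  i = 5 (α = 9): (9−3)(9−11)(9−1)(9−8) = 6·(−2)·8·1 = −96 ≡ 8, so v_5 = 8^{−1} = 5 (mod 13).
  v = [1, 12, 7, 1, 5].
Step 2: syndromes of r = [5, 12, 10, 12, 3] (all sums mod 13).
  S_0 = Σ v_i r_i = 1·5 + 12·12 + 7·10 + 1·12 + 5·3 = 246 ≡ 12.
  S_1 = Σ v_i α_i r_i = 1·3·5 + 12·11·12 + 7·1·10 + 1·8·12 + 5·9·3 = 1900 ≡ 2.
  α_i^2 mod 13 = [9, 4, 1, 12, 3].
  S_2 = Σ v_i α_i^2 r_i = 1·9·5 + 12·4·12 + 7·1·10 + 1·12·12 + 5·3·3 = 880 ≡ 9.
  S = (12, 2, 9) ≠ 0, so r is not a codeword (an error is present).
Step 3: locate the error. For a single error e at position i, S_ℓ = v_i·e·α_i^ℓ, so α_err = S_1/S_0.
  S_0^{−1} = 12^{−1} = 12 (mod 13), so α_err = 2·12 = 24 ≡ 11 = α_2. Error position i = 2.
  Consistency check: S_2/S_1 = 9·7 = 63 ≡ 11 = α_err ✓ (single-error assumption holds).
Step 4: error magnitude e = S_0/v_2 = S_0·∏_{j≠2}(α_2 − α_j) = 12·12 = 144 ≡ 1 (mod 13).
Step 5: correct position 2: c_2 = r_2 − e = 12 − 1 ≡ 11 (mod 13). Hence c = [5, 11, 10, 12, 3].
  Check: interpolating c through the α_i gives m(x) = 6 + 4·x (degree < 2) with m(α_i) = c_i for every i, so c is indeed a codeword.


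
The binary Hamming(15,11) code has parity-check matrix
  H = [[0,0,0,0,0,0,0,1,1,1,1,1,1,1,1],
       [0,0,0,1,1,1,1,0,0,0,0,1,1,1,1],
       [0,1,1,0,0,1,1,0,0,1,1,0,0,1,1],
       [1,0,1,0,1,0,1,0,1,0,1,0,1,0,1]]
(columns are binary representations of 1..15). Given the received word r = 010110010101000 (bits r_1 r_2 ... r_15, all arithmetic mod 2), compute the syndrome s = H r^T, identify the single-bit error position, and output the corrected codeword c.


s = (1, 1, 0, 1)^T, error position = 13, corrected codeword c = 010110010101100

Compute s = H r^T mod 2 one row at a time:
  s_1 = 1 + 0 + 1 + 0 + 1 + 0 + 0 + 0 = 3 ≡ 1 (mod 2).
  s_2 = 1 + 1 + 0 + 0 + 1 + 0 + 0 + 0 = 3 ≡ 1 (mod 2).
  s_3 = 1 + 0 + 0 + 0 + 1 + 0 + 0 + 0 = 2 ≡ 0 (mod 2).
  s_4 = 0 + 0 + 1 + 0 + 0 + 0 + 0 + 0 = 1 ≡ 1 (mod 2).
s = (1, 1, 0, 1)^T — this equals column 13 of H (binary 1101), so error is at position 13.
Correct: flip bit 13 of r = 010110010101000 to get c = 010110010101100.


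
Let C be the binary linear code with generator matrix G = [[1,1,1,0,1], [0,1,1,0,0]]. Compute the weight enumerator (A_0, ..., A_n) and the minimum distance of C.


Weight distribution: A_0 = 1, A_2 = 2, A_4 = 1. Minimum distance d = 2.

Enumerate all 2^2 = 4 messages m ∈ F_2^2.
For each, compute codeword c = mG in F_2^5, then tally its weight.
  m = 00 → c = 00000, weight = 0.
  m = 10 → c = 11101, weight = 4.
  m = 01 → c = 01100, weight = 2.
  m = 11 → c = 10001, weight = 2.
Tally weights:
  weight 0: 1 codewords.
  weight 2: 2 codewords.
  weight 4: 1 codewords.
Minimum distance d = smallest w > 0 with A_w > 0 = 2.
Sanity: Σ A_w = 4 = 2^2 = 4 ✓.


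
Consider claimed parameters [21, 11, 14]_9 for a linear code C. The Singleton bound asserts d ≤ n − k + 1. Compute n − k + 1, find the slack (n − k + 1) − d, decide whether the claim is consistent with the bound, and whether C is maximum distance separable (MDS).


Singleton RHS = n − k + 1 = 11, slack = -3, bound violated (no such code; not MDS).

Singleton bound: d ≤ n − k + 1.
Here n = 21, k = 11, so n − k + 1 = 11.
Given d = 14, check d ≤ 11: NO.
Slack = (n − k + 1) − d = -3.
The slack is negative: d = 14 exceeds n − k + 1 = 11 by 3, so the Singleton bound is violated and no linear [21, 11, 14]_9 code can exist. In particular it is not MDS (MDS requires d = n − k + 1 exactly).
Description: the claimed parameters are [21, 11, 14]_9; such a code would be impossible (violates the Singleton bound).


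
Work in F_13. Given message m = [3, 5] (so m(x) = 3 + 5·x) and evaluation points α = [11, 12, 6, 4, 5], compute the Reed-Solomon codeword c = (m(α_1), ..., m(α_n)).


c = [6, 11, 7, 10, 2]

Message polynomial: m(x) = 3 + 5·x (mod 13).
For each evaluation point α_i, compute m(α_i) mod 13:
  α_1 = 11: Horner steps 5 → 6, so m(11) = 6.
  α_2 = 12: Horner steps 5 → 11, so m(12) = 11.
  α_3 = 6: Horner steps 5 → 7, so m(6) = 7.
  α_4 = 4: Horner steps 5 → 10, so m(4) = 10.
  α_5 = 5: Horner steps 5 → 2, so m(5) = 2.
Codeword c = [6, 11, 7, 10, 2] ∈ F_13^5.


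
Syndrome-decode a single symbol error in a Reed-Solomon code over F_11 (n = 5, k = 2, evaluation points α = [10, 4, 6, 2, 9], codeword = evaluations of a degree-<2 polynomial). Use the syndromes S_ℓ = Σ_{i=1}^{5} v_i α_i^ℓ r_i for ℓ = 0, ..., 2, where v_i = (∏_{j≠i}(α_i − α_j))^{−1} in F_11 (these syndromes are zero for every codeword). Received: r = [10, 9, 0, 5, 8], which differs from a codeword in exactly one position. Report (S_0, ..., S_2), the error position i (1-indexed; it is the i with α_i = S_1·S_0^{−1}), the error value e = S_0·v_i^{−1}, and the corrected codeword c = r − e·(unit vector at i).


S = (8, 4, 2), error at position 3, error magnitude e = 9, c = [10, 9, 2, 5, 8].

Step 1: column multipliers v_i = (∏_{j≠i}(α_i − α_j))^{−1} mod 11.
  i = 1 (α = 10): (10−4)(10−6)(10−2)(10−9) = 6·4·8·1 = 192 ≡ 5, so v_1 = 5^{−1} = 9 (mod 11).
  i = 2 (α = 4): (4−10)(4−6)(4−2)(4−9) = (−6)·(−2)·2·(−5) = −120 ≡ 1, so v_2 = 1^{−1} = 1 (mod 11).
  i = 3 (α = 6): (6−10)(6−4)(6−2)(6−9) = (−4)·2·4·(−3) = 96 ≡ 8, so v_3 = 8^{−1} = 7 (mod 11).
  i = 4 (α = 2): (2−10)(2−4)(2−6)(2−9) = (−8)·(−2)·(−4)·(−7) = 448 ≡ 8, so v_4 = 8^{−1} = 7 (mod 11).
  i = 5 (α = 9): (9−10)(9−4)(9−6)(9−2) = (−1)·5·3·7 = −105 ≡ 5, so v_5 = 5^{−1} = 9 (mod 11).
  v = [9, 1, 7, 7, 9].
Step 2: syndromes of r = [10, 9, 0, 5, 8] (all sums mod 11).
  S_0 = Σ v_i r_i = 9·10 + 1·9 + 7·0 + 7·5 + 9·8 = 206 ≡ 8.
  S_1 = Σ v_i α_i r_i = 9·10·10 + 1·4·9 + 7·6·0 + 7·2·5 + 9·9·8 = 1654 ≡ 4.
  α_i^2 mod 11 = [1, 5, 3, 4, 4].
  S_2 = Σ v_i α_i^2 r_i = 9·1·10 + 1·5·9 + 7·3·0 + 7·4·5 + 9·4·8 = 563 ≡ 2.
  S = (8, 4, 2) ≠ 0, so r is not a codeword (an error is present).
Step 3: locate the error. For a single error e at position i, S_ℓ = v_i·e·α_i^ℓ, so α_err = S_1/S_0.
  S_0^{−1} = 8^{−1} = 7 (mod 11), so α_err = 4·7 = 28 ≡ 6 = α_3. Error position i = 3.
  Consistency check: S_2/S_1 = 2·3 = 6 ≡ 6 = α_err ✓ (single-error assumption holds).
Step 4: error magnitude e = S_0/v_3 = S_0·∏_{j≠3}(α_3 − α_j) = 8·8 = 64 ≡ 9 (mod 11).
Step 5: correct position 3: c_3 = r_3 − e = 0 − 9 ≡ 2 (mod 11). Hence c = [10, 9, 2, 5, 8].
  Check: interpolating c through the α_i gives m(x) = 1 + 2·x (degree < 2) with m(α_i) = c_i for every i, so c is indeed a codeword.


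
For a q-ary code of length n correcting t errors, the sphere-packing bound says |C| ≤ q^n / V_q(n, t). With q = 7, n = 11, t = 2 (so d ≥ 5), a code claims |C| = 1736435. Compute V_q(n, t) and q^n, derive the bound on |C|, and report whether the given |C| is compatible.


V_q(n, t) = 2047, q^n = 1977326743, Hamming bound = 965963, |C| = 1736435 > bound (violated).

Step 1: Compute V_q(n, t) = Σ_{j=0}^2 C(n, j) (q−1)^j.
  j = 0: C(11,0)·(6)^0 = 1·1 = 1.
  j = 1: C(11,1)·(6)^1 = 11·6 = 66.
  j = 2: C(11,2)·(6)^2 = 55·36 = 1980.
  V_q(n, t) = 1 + 66 + 1980 = 2047.
Step 2: q^n = 7^11 = 1977326743.
Step 3: Hamming bound ⌊q^n / V_q(n,t)⌋ = ⌊1977326743/2047⌋ = 965963.
Step 4: Compare |C| = 1736435 to 965963: violated.
The claimed |C| lies above the Hamming bound, so no 7-ary code of length 11 with d ≥ 5 can have 1736435 codewords.


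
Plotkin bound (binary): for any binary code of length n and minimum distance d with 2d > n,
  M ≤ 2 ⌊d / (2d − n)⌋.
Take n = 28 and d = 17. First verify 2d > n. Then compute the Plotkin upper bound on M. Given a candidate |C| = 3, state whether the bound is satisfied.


Plotkin bound M ≤ 4; given |C| = 3 ≤ bound (satisfied).

Check applicability: 2d = 34, n = 28.
2d − n = 6 > 0, so Plotkin applies.
Compute d/(2d−n) = 17/6 ≈ 2.8333.
⌊d/(2d−n)⌋ = 2.
Plotkin bound: M ≤ 2·2 = 4.
Given |C| = 3, check: satisfied.
This |C| is below the Plotkin bound.


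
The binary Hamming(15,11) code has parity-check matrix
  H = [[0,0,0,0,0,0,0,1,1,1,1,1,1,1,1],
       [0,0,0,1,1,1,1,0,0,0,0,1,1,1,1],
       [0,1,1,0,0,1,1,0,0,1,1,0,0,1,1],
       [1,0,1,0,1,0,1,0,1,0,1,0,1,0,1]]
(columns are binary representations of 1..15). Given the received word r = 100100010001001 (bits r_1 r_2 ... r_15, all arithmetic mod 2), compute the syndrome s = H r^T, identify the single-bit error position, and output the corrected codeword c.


s = (1, 1, 1, 0)^T, error position = 14, corrected codeword c = 100100010001011

Compute s = H r^T mod 2 one row at a time:
  s_1 = 1 + 0 + 0 + 0 + 1 + 0 + 0 + 1 = 3 ≡ 1 (mod 2).
  s_2 = 1 + 0 + 0 + 0 + 1 + 0 + 0 + 1 = 3 ≡ 1 (mod 2).
  s_3 = 0 + 0 + 0 + 0 + 0 + 0 + 0 + 1 = 1 ≡ 1 (mod 2).
  s_4 = 1 + 0 + 0 + 0 + 0 + 0 + 0 + 1 = 2 ≡ 0 (mod 2).
s = (1, 1, 1, 0)^T — this equals column 14 of H (binary 1110), so error is at position 14.
Correct: flip bit 14 of r = 100100010001001 to get c = 100100010001011.


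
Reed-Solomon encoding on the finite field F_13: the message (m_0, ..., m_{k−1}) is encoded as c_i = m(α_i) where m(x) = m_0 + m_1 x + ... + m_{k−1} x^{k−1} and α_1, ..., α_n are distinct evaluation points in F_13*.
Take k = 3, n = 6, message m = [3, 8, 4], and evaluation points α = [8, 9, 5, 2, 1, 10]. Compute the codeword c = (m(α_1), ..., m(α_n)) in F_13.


c = [11, 9, 0, 9, 2, 2]

Message polynomial: m(x) = 3 + 8·x + 4·x^2 (mod 13).
For each evaluation point α_i, compute m(α_i) mod 13:
  α_1 = 8: Horner steps 4 → 1 → 11, so m(8) = 11.
  α_2 = 9: Horner steps 4 → 5 → 9, so m(9) = 9.
  α_3 = 5: Horner steps 4 → 2 → 0, so m(5) = 0.
  α_4 = 2: Horner steps 4 → 3 → 9, so m(2) = 9.
  α_5 = 1: Horner steps 4 → 12 → 2, so m(1) = 2.
  α_6 = 10: Horner steps 4 → 9 → 2, so m(10) = 2.
Codeword c = [11, 9, 0, 9, 2, 2] ∈ F_13^6.


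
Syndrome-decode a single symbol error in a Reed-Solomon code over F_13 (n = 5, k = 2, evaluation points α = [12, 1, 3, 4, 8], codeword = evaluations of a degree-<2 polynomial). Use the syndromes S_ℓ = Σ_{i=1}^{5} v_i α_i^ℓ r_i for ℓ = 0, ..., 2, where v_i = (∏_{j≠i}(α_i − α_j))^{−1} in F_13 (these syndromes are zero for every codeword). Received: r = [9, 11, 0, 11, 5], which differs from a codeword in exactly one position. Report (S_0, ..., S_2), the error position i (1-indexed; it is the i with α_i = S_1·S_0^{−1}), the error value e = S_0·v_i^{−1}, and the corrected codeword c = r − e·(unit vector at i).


S = (2, 8, 6), error at position 4, error magnitude e = 10, c = [9, 11, 0, 1, 5].

Step 1: column multipliers v_i = (∏_{j≠i}(α_i − α_j))^{−1} mod 13.
  i = 1 (α = 12): (12−1)(12−3)(12−4)(12−8) = 11·9·8·4 = 3168 ≡ 9, so v_1 = 9^{−1} = 3 (mod 13).
  i = 2 (α = 1): (1−12)(1−3)(1−4)(1−8) = (−11)·(−2)·(−3)·(−7) = 462 ≡ 7, so v_2 = 7^{−1} = 2 (mod 13).
  i = 3 (α = 3): (3−12)(3−1)(3−4)(3−8) = (−9)·2·(−1)·(−5) = −90 ≡ 1, so v_3 = 1^{−1} = 1 (mod 13).
  i = 4 (α = 4): (4−12)(4−1)(4−3)(4−8) = (−8)·3·1·(−4) = 96 ≡ 5, so v_4 = 5^{−1} = 8 (mod 13).
  i = 5 (α = 8): (8−12)(8−1)(8−3)(8−4) = (−4)·7·5·4 = −560 ≡ 12, so v_5 = 12^{−1} = 12 (mod 13).
  v = [3, 2, 1, 8, 12].
Step 2: syndromes of r = [9, 11, 0, 11, 5] (all sums mod 13).
  S_0 = Σ v_i r_i = 3·9 + 2·11 + 1·0 + 8·11 + 12·5 = 197 ≡ 2.
  S_1 = Σ v_i α_i r_i = 3·12·9 + 2·1·11 + 1·3·0 + 8·4·11 + 12·8·5 = 1178 ≡ 8.
  α_i^2 mod 13 = [1, 1, 9, 3, 12].
  S_2 = Σ v_i α_i^2 r_i = 3·1·9 + 2·1·11 + 1·9·0 + 8·3·11 + 12·12·5 = 1033 ≡ 6.
  S = (2, 8, 6) ≠ 0, so r is not a codeword (an error is present).
Step 3: locate the error. For a single error e at position i, S_ℓ = v_i·e·α_i^ℓ, so α_err = S_1/S_0.
  S_0^{−1} = 2^{−1} = 7 (mod 13), so α_err = 8·7 = 56 ≡ 4 = α_4. Error position i = 4.
  Consistency check: S_2/S_1 = 6·5 = 30 ≡ 4 = α_err ✓ (single-error assumption holds).
Step 4: error magnitude e = S_0/v_4 = S_0·∏_{j≠4}(α_4 − α_j) = 2·5 = 10 ≡ 10 (mod 13).
Step 5: correct position 4: c_4 = r_4 − e = 11 − 10 ≡ 1 (mod 13). Hence c = [9, 11, 0, 1, 5].
  Check: interpolating c through the α_i gives m(x) = 10 + 1·x (degree < 2) with m(α_i) = c_i for every i, so c is indeed a codeword.


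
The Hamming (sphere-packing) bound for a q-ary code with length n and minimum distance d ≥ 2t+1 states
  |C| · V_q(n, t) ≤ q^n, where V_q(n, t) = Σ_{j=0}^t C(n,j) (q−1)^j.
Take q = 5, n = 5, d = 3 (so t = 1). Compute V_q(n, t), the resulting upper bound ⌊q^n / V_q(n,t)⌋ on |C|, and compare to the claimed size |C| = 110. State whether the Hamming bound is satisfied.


V_q(n, t) = 21, q^n = 3125, Hamming bound = 148, |C| = 110 ≤ bound (satisfied).

Step 1: Compute V_q(n, t) = Σ_{j=0}^1 C(n, j) (q−1)^j.
  j = 0: C(5,0)·(4)^0 = 1·1 = 1.
  j = 1: C(5,1)·(4)^1 = 5·4 = 20.
  V_q(n, t) = 1 + 20 = 21.
Step 2: q^n = 5^5 = 3125.
Step 3: Hamming bound ⌊q^n / V_q(n,t)⌋ = ⌊3125/21⌋ = 148.
Step 4: Compare |C| = 110 to 148: satisfied.
The claimed |C| lies below the Hamming bound.


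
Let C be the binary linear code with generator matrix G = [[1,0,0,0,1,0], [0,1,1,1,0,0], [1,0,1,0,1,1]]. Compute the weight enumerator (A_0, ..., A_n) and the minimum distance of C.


Weight distribution: A_0 = 1, A_2 = 2, A_3 = 2, A_4 = 1, A_5 = 2. Minimum distance d = 2.

Enumerate all 2^3 = 8 messages m ∈ F_2^3.
For each, compute codeword c = mG in F_2^6, then tally its weight.
  m = 000 → c = 000000, weight = 0.
  m = 100 → c = 100010, weight = 2.
  m = 010 → c = 011100, weight = 3.
  m = 110 → c = 111110, weight = 5.
  m = 001 → c = 101011, weight = 4.
  m = 101 → c = 001001, weight = 2.
  m = 011 → c = 110111, weight = 5.
  m = 111 → c = 010101, weight = 3.
Tally weights:
  weight 0: 1 codewords.
  weight 2: 2 codewords.
  weight 3: 2 codewords.
  weight 4: 1 codewords.
  weight 5: 2 codewords.
Minimum distance d = smallest w > 0 with A_w > 0 = 2.
Sanity: Σ A_w = 8 = 2^3 = 8 ✓.


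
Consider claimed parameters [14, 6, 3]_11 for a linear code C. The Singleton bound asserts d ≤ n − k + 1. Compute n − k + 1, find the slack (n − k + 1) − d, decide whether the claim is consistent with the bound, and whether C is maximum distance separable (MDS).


Singleton RHS = n − k + 1 = 9, slack = 6, bound satisfied, not MDS.

Singleton bound: d ≤ n − k + 1.
Here n = 14, k = 6, so n − k + 1 = 9.
Given d = 3, check d ≤ 9: YES.
Slack = (n − k + 1) − d = 6.
The code is NOT MDS (slack = 6 > 0).
Description: the claimed parameters are [14, 6, 3]_11; such a code would be non-MDS.


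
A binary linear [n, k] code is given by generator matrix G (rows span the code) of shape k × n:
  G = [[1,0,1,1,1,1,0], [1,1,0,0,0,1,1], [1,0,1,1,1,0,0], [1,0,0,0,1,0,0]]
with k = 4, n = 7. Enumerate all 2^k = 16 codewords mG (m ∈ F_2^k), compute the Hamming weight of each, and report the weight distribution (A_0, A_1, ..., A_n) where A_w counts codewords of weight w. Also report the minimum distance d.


Weight distribution: A_0 = 1, A_1 = 1, A_2 = 2, A_3 = 4, A_4 = 3, A_5 = 3, A_6 = 2. Minimum distance d = 1.

Enumerate all 2^4 = 16 messages m ∈ F_2^4.
For each, compute codeword c = mG in F_2^7, then tally its weight.
  m = 0000 → c = 0000000, weight = 0.
  m = 1000 → c = 1011110, weight = 5.
  m = 0100 → c = 1100011, weight = 4.
  m = 1100 → c = 0111101, weight = 5.
  m = 0010 → c = 1011100, weight = 4.
  m = 1010 → c = 0000010, weight = 1.
  m = 0110 → c = 0111111, weight = 6.
  m = 1110 → c = 1100001, weight = 3.
  m = 0001 → c = 1000100, weight = 2.
  m = 1001 → c = 0011010, weight = 3.
  m = 0101 → c = 0100111, weight = 4.
  m = 1101 → c = 1111001, weight = 5.
  m = 0011 → c = 0011000, weight = 2.
  m = 1011 → c = 1000110, weight = 3.
  m = 0111 → c = 1111011, weight = 6.
  m = 1111 → c = 0100101, weight = 3.
Tally weights:
  weight 0: 1 codewords.
  weight 1: 1 codewords.
  weight 2: 2 codewords.
  weight 3: 4 codewords.
  weight 4: 3 codewords.
  weight 5: 3 codewords.
  weight 6: 2 codewords.
Minimum distance d = smallest w > 0 with A_w > 0 = 1.
Sanity: Σ A_w = 16 = 2^4 = 16 ✓.


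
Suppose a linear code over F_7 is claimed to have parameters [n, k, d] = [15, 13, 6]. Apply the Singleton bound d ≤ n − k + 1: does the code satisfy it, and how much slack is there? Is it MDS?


Singleton RHS = n − k + 1 = 3, slack = -3, bound violated (no such code; not MDS).

Singleton bound: d ≤ n − k + 1.
Here n = 15, k = 13, so n − k + 1 = 3.
Given d = 6, check d ≤ 3: NO.
Slack = (n − k + 1) − d = -3.
The slack is negative: d = 6 exceeds n − k + 1 = 3 by 3, so the Singleton bound is violated and no linear [15, 13, 6]_7 code can exist. In particular it is not MDS (MDS requires d = n − k + 1 exactly).
Description: the claimed parameters are [15, 13, 6]_7; such a code would be impossible (violates the Singleton bound).


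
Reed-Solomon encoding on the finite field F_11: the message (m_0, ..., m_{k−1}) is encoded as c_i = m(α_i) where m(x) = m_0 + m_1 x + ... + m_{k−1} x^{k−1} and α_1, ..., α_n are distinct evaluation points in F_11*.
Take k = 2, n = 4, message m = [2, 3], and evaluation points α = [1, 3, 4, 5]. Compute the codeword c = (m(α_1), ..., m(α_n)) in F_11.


c = [5, 0, 3, 6]

Message polynomial: m(x) = 2 + 3·x (mod 11).
For each evaluation point α_i, compute m(α_i) mod 11:
  α_1 = 1: Horner steps 3 → 5, so m(1) = 5.
  α_2 = 3: Horner steps 3 → 0, so m(3) = 0.
  α_3 = 4: Horner steps 3 → 3, so m(4) = 3.
  α_4 = 5: Horner steps 3 → 6, so m(5) = 6.
Codeword c = [5, 0, 3, 6] ∈ F_11^4.


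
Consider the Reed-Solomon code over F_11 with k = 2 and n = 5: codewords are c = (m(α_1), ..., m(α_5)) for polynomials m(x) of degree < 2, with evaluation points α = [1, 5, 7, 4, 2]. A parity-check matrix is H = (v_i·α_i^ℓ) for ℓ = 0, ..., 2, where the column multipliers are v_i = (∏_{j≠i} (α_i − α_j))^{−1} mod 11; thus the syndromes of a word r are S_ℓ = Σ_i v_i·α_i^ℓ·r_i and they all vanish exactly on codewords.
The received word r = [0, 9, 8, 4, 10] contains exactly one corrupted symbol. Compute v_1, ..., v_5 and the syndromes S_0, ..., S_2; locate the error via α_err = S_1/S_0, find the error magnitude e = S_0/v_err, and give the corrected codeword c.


S = (9, 7, 3), error at position 5, error magnitude e = 5, c = [0, 9, 8, 4, 5].

Step 1: column multipliers v_i = (∏_{j≠i}(α_i − α_j))^{−1} mod 11.
  i = 1 (α = 1): (1−5)(1−7)(1−4)(1−2) = (−4)·(−6)·(−3)·(−1) = 72 ≡ 6, so v_1 = 6^{−1} = 2 (mod 11).
  i = 2 (α = 5): (5−1)(5−7)(5−4)(5−2) = 4·(−2)·1·3 = −24 ≡ 9, so v_2 = 9^{−1} = 5 (mod 11).
  i = 3 (α = 7): (7−1)(7−5)(7−4)(7−2) = 6·2·3·5 = 180 ≡ 4, so v_3 = 4^{−1} = 3 (mod 11).
  i = 4 (α = 4): (4−1)(4−5)(4−7)(4−2) = 3·(−1)·(−3)·2 = 18 ≡ 7, so v_4 = 7^{−1} = 8 (mod 11).
  i = 5 (α = 2): (2−1)(2−5)(2−7)(2−4) = 1·(−3)·(−5)·(−2) = −30 ≡ 3, so v_5 = 3^{−1} = 4 (mod 11).
  v = [2, 5, 3, 8, 4].
Step 2: syndromes of r = [0, 9, 8, 4, 10] (all sums mod 11).
  S_0 = Σ v_i r_i = 2·0 + 5·9 + 3·8 + 8·4 + 4·10 = 141 ≡ 9.
  S_1 = Σ v_i α_i r_i = 2·1·0 + 5·5·9 + 3·7·8 + 8·4·4 + 4·2·10 = 601 ≡ 7.
  α_i^2 mod 11 = [1, 3, 5, 5, 4].
  S_2 = Σ v_i α_i^2 r_i = 2·1·0 + 5·3·9 + 3·5·8 + 8·5·4 + 4·4·10 = 575 ≡ 3.
  S = (9, 7, 3) ≠ 0, so r is not a codeword (an error is present).
Step 3: locate the error. For a single error e at position i, S_ℓ = v_i·e·α_i^ℓ, so α_err = S_1/S_0.
  S_0^{−1} = 9^{−1} = 5 (mod 11), so α_err = 7·5 = 35 ≡ 2 = α_5. Error position i = 5.
  Consistency check: S_2/S_1 = 3·8 = 24 ≡ 2 = α_err ✓ (single-error assumption holds).
Step 4: error magnitude e = S_0/v_5 = S_0·∏_{j≠5}(α_5 − α_j) = 9·3 = 27 ≡ 5 (mod 11).
Step 5: correct position 5: c_5 = r_5 − e = 10 − 5 ≡ 5 (mod 11). Hence c = [0, 9, 8, 4, 5].
  Check: interpolating c through the α_i gives m(x) = 6 + 5·x (degree < 2) with m(α_i) = c_i for every i, so c is indeed a codeword.


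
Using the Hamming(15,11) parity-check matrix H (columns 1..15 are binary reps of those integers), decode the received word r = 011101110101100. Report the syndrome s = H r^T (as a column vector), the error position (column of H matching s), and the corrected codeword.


s = (0, 1, 1, 1)^T, error position = 7, corrected codeword c = 011101010101100

Compute s = H r^T mod 2 one row at a time:
  s_1 = 1 + 0 + 1 + 0 + 1 + 1 + 0 + 0 = 4 ≡ 0 (mod 2).
  s_2 = 1 + 0 + 1 + 1 + 1 + 1 + 0 + 0 = 5 ≡ 1 (mod 2).
  s_3 = 1 + 1 + 1 + 1 + 1 + 0 + 0 + 0 = 5 ≡ 1 (mod 2).
  s_4 = 0 + 1 + 0 + 1 + 0 + 0 + 1 + 0 = 3 ≡ 1 (mod 2).
s = (0, 1, 1, 1)^T — this equals column 7 of H (binary 0111), so error is at position 7.
Correct: flip bit 7 of r = 011101110101100 to get c = 011101010101100.


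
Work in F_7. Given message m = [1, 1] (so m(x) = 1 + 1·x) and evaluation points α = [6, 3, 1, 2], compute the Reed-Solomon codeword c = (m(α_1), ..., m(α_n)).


c = [0, 4, 2, 3]

Message polynomial: m(x) = 1 + 1·x (mod 7).
For each evaluation point α_i, compute m(α_i) mod 7:
  α_1 = 6: Horner steps 1 → 0, so m(6) = 0.
  α_2 = 3: Horner steps 1 → 4, so m(3) = 4.
  α_3 = 1: Horner steps 1 → 2, so m(1) = 2.
  α_4 = 2: Horner steps 1 → 3, so m(2) = 3.
Codeword c = [0, 4, 2, 3] ∈ F_7^4.


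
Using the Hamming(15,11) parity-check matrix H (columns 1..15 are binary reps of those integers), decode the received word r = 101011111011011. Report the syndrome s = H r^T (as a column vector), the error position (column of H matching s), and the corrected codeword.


s = (0, 0, 0, 1)^T, error position = 1, corrected codeword c = 001011111011011

Compute s = H r^T mod 2 one row at a time:
  s_1 = 1 + 1 + 0 + 1 + 1 + 0 + 1 + 1 = 6 ≡ 0 (mod 2).
  s_2 = 0 + 1 + 1 + 1 + 1 + 0 + 1 + 1 = 6 ≡ 0 (mod 2).
  s_3 = 0 + 1 + 1 + 1 + 0 + 1 + 1 + 1 = 6 ≡ 0 (mod 2).
  s_4 = 1 + 1 + 1 + 1 + 1 + 1 + 0 + 1 = 7 ≡ 1 (mod 2).
s = (0, 0, 0, 1)^T — this equals column 1 of H (binary 0001), so error is at position 1.
Correct: flip bit 1 of r = 101011111011011 to get c = 001011111011011.


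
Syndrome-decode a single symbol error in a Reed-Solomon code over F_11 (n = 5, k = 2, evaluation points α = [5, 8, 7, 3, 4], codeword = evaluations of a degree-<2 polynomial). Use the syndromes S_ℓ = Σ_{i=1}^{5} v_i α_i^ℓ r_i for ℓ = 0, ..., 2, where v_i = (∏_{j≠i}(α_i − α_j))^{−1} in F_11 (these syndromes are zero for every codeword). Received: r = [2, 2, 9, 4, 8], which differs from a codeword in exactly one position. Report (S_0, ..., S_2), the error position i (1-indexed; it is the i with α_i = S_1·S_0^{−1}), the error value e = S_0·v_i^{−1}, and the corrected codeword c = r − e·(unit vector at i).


S = (1, 5, 3), error at position 1, error magnitude e = 1, c = [1, 2, 9, 4, 8].

Step 1: column multipliers v_i = (∏_{j≠i}(α_i − α_j))^{−1} mod 11.
  i = 1 (α = 5): (5−8)(5−7)(5−3)(5−4) = (−3)·(−2)·2·1 = 12 ≡ 1, so v_1 = 1^{−1} = 1 (mod 11).
  i = 2 (α = 8): (8−5)(8−7)(8−3)(8−4) = 3·1·5·4 = 60 ≡ 5, so v_2 = 5^{−1} = 9 (mod 11).
  i = 3 (α = 7): (7−5)(7−8)(7−3)(7−4) = 2·(−1)·4·3 = −24 ≡ 9, so v_3 = 9^{−1} = 5 (mod 11).
  i = 4 (α = 3): (3−5)(3−8)(3−7)(3−4) = (−2)·(−5)·(−4)·(−1) = 40 ≡ 7, so v_4 = 7^{−1} = 8 (mod 11).
  i = 5 (α = 4): (4−5)(4−8)(4−7)(4−3) = (−1)·(−4)·(−3)·1 = −12 ≡ 10, so v_5 = 10^{−1} = 10 (mod 11).
  v = [1, 9, 5, 8, 10].
Step 2: syndromes of r = [2, 2, 9, 4, 8] (all sums mod 11).
  S_0 = Σ v_i r_i = 1·2 + 9·2 + 5·9 + 8·4 + 10·8 = 177 ≡ 1.
  S_1 = Σ v_i α_i r_i = 1·5·2 + 9·8·2 + 5·7·9 + 8·3·4 + 10·4·8 = 885 ≡ 5.
  α_i^2 mod 11 = [3, 9, 5, 9, 5].
  S_2 = Σ v_i α_i^2 r_i = 1·3·2 + 9·9·2 + 5·5·9 + 8·9·4 + 10·5·8 = 1081 ≡ 3.
  S = (1, 5, 3) ≠ 0, so r is not a codeword (an error is present).
Step 3: locate the error. For a single error e at position i, S_ℓ = v_i·e·α_i^ℓ, so α_err = S_1/S_0.
  S_0^{−1} = 1^{−1} = 1 (mod 11), so α_err = 5·1 = 5 ≡ 5 = α_1. Error position i = 1.
  Consistency check: S_2/S_1 = 3·9 = 27 ≡ 5 = α_err ✓ (single-error assumption holds).
Step 4: error magnitude e = S_0/v_1 = S_0·∏_{j≠1}(α_1 − α_j) = 1·1 = 1 ≡ 1 (mod 11).
Step 5: correct position 1: c_1 = r_1 − e = 2 − 1 ≡ 1 (mod 11). Hence c = [1, 2, 9, 4, 8].
  Check: interpolating c through the α_i gives m(x) = 3 + 4·x (degree < 2) with m(α_i) = c_i for every i, so c is indeed a codeword.


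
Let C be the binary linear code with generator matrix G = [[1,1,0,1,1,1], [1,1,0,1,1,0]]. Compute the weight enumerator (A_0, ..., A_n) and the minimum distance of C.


Weight distribution: A_0 = 1, A_1 = 1, A_4 = 1, A_5 = 1. Minimum distance d = 1.

Enumerate all 2^2 = 4 messages m ∈ F_2^2.
For each, compute codeword c = mG in F_2^6, then tally its weight.
  m = 00 → c = 000000, weight = 0.
  m = 10 → c = 110111, weight = 5.
  m = 01 → c = 110110, weight = 4.
  m = 11 → c = 000001, weight = 1.
Tally weights:
  weight 0: 1 codewords.
  weight 1: 1 codewords.
  weight 4: 1 codewords.
  weight 5: 1 codewords.
Minimum distance d = smallest w > 0 with A_w > 0 = 1.
Sanity: Σ A_w = 4 = 2^2 = 4 ✓.


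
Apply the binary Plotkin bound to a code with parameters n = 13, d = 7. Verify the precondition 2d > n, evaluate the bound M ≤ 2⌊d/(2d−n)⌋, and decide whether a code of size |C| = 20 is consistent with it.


Plotkin bound M ≤ 14; given |C| = 20 > bound (violated).

Check applicability: 2d = 14, n = 13.
2d − n = 1 > 0, so Plotkin applies.
Compute d/(2d−n) = 7/1 ≈ 7.0000.
⌊d/(2d−n)⌋ = 7.
Plotkin bound: M ≤ 2·7 = 14.
Given |C| = 20, check: VIOLATED.
This |C| is above the Plotkin bound, so no binary code with n = 13, d = 7 and 20 codewords exists.


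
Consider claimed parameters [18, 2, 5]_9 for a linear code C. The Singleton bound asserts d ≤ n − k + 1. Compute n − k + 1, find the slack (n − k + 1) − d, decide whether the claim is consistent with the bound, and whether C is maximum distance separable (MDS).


Singleton RHS = n − k + 1 = 17, slack = 12, bound satisfied, not MDS.

Singleton bound: d ≤ n − k + 1.
Here n = 18, k = 2, so n − k + 1 = 17.
Given d = 5, check d ≤ 17: YES.
Slack = (n − k + 1) − d = 12.
The code is NOT MDS (slack = 12 > 0).
Description: the claimed parameters are [18, 2, 5]_9; such a code would be non-MDS.


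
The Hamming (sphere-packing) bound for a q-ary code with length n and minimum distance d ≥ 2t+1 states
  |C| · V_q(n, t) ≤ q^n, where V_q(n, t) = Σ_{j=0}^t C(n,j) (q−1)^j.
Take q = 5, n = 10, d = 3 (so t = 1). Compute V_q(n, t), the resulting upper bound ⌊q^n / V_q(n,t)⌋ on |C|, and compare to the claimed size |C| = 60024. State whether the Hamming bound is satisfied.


V_q(n, t) = 41, q^n = 9765625, Hamming bound = 238185, |C| = 60024 ≤ bound (satisfied).

Step 1: Compute V_q(n, t) = Σ_{j=0}^1 C(n, j) (q−1)^j.
  j = 0: C(10,0)·(4)^0 = 1·1 = 1.
  j = 1: C(10,1)·(4)^1 = 10·4 = 40.
  V_q(n, t) = 1 + 40 = 41.
Step 2: q^n = 5^10 = 9765625.
Step 3: Hamming bound ⌊q^n / V_q(n,t)⌋ = ⌊9765625/41⌋ = 238185.
Step 4: Compare |C| = 60024 to 238185: satisfied.
The claimed |C| lies below the Hamming bound.
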